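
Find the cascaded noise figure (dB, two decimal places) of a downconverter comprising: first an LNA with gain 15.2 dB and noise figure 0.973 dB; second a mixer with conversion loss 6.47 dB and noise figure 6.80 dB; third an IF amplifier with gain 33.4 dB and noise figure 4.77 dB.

Convert to linear (a loss of L dB is a gain of −L dB): F_i = 10^(NF_i/10), G_i = 10^(G_i,dB/10)
  Stage 1: F_1 = 10^(0.973/10) = 1.251, G_1 = 10^(15.2/10) = 33.11
  Stage 2: F_2 = 10^(6.80/10) = 4.786, G_2 = 10^(−6.47/10) = 0.2254
  Stage 3: F_3 = 10^(4.77/10) = 2.999, G_3 = 10^(33.4/10) = 2188
Friis cascade:
  F = 1.251 + (4.786 − 1)/33.11 + (2.999 − 1)/7.464 = 1.633
NF = 10 log₁₀(1.633) = 2.13 dB

2.13 dB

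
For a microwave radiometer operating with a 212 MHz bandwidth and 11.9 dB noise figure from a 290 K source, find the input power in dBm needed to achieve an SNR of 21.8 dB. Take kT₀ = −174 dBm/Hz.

Sensitivity = −174 + 10 log₁₀(B) + NF + SNR_min
= −174 + 83.26 + 11.9 + 21.8
= −57.04 dBm → −57.0 dBm

−57.0 dBm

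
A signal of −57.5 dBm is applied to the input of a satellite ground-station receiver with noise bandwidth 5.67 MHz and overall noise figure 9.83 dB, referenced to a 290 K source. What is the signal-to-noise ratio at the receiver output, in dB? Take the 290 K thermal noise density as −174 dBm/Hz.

Noise floor: N = −174 + 10 log₁₀(B) + NF
10 log₁₀(5.67×10⁶) = 67.54 dB
N = −174 + 67.54 + 9.83 = −96.63 dBm
SNR = P_sig − N = −57.5 − (−96.63) = 39.13 dB → 39.1 dB

39.1 dB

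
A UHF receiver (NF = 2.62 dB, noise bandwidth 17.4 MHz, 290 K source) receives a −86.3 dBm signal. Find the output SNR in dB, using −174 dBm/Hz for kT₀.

12.7 dB

Noise floor: N = −174 + 10 log₁₀(B) + NF
10 log₁₀(1.74×10⁷) = 72.41 dB
N = −174 + 72.41 + 2.62 = −98.97 dBm
SNR = P_sig − N = −86.3 − (−98.97) = 12.67 dB → 12.7 dB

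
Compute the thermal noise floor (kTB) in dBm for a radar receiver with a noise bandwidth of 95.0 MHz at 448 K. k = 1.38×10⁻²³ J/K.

−92.3 dBm

P_n = kTB = 1.38×10⁻²³ × 448 × 9.50×10⁷ = 5.87×10⁻¹³ W
In dBm: 10 log₁₀(5.87×10⁻¹³ / 10⁻³) = −92.3 dBm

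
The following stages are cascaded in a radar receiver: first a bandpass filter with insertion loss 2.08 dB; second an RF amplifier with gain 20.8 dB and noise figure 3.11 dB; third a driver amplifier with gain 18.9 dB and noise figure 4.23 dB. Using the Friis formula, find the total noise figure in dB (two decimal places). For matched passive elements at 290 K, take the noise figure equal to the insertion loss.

Convert to linear (a loss of L dB is a gain of −L dB): F_i = 10^(NF_i/10), G_i = 10^(G_i,dB/10)
  Stage 1: F_1 = 10^(2.08/10) = 1.614, G_1 = 10^(−2.08/10) = 0.6194
  Stage 2: F_2 = 10^(3.11/10) = 2.046, G_2 = 10^(20.8/10) = 120.2
  Stage 3: F_3 = 10^(4.23/10) = 2.649, G_3 = 10^(18.9/10) = 77.62
Friis cascade:
  F = 1.614 + (2.046 − 1)/0.6194 + (2.649 − 1)/74.47 = 3.326
NF = 10 log₁₀(3.326) = 5.22 dB

5.22 dB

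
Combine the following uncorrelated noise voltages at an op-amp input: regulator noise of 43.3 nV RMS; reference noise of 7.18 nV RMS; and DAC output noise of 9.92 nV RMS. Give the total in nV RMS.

45.0 nV

Uncorrelated sources add in power (mean-square): V_tot = √(ΣV_i²)
V_tot = √[(4.33×10⁻⁸)² + (7.18×10⁻⁹)² + (9.92×10⁻⁹)²] = 4.50×10⁻⁸ V = 45.0 nV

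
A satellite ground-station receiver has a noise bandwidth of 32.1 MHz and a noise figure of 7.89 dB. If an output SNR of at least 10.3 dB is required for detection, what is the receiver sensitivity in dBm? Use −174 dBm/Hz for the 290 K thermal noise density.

Sensitivity = −174 + 10 log₁₀(B) + NF + SNR_min
= −174 + 75.07 + 7.89 + 10.3
= −80.74 dBm → −80.7 dBm

−80.7 dBm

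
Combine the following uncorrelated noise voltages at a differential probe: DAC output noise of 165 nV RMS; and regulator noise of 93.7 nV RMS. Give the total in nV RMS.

Uncorrelated sources add in power (mean-square): V_tot = √(ΣV_i²)
V_tot = √[(1.65×10⁻⁷)² + (9.37×10⁻⁸)²] = 1.90×10⁻⁷ V = 190 nV

190 nV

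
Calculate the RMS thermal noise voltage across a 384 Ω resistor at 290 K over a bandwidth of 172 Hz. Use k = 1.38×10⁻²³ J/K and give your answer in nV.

32.5 nV

V_n = √(4kTRB)
4kTRB = 4 × 1.38×10⁻²³ × 290 × 3.84×10² × 1.72×10² = 1.06×10⁻¹⁵ V²
V_n = √(1.06×10⁻¹⁵) = 3.25×10⁻⁸ V = 32.5 nV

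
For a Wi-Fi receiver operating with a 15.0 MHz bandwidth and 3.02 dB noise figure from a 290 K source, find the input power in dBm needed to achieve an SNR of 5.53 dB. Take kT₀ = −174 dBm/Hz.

−93.7 dBm

Sensitivity = −174 + 10 log₁₀(B) + NF + SNR_min
= −174 + 71.76 + 3.02 + 5.53
= −93.69 dBm → −93.7 dBm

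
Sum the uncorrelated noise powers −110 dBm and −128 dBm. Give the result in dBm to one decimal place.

−109.9 dBm

Convert to linear, add, convert back:
P₁ = 1.00×10⁻¹⁴ W, P₂ = 1.58×10⁻¹⁶ W
P_tot = 1.02×10⁻¹⁴ W → 10 log₁₀(P_tot / 10⁻³) = −109.9 dBm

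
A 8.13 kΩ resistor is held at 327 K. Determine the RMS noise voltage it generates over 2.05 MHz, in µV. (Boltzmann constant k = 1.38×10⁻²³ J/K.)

17.3 µV

V_n = √(4kTRB)
4kTRB = 4 × 1.38×10⁻²³ × 327 × 8.13×10³ × 2.05×10⁶ = 3.01×10⁻¹⁰ V²
V_n = √(3.01×10⁻¹⁰) = 1.73×10⁻⁵ V = 17.3 µV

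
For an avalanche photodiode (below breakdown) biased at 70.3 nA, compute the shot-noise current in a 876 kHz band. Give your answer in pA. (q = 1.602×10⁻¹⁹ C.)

I_n = √(2qI·B)
2qI·B = 2 × 1.602×10⁻¹⁹ × 7.03×10⁻⁸ × 8.76×10⁵ = 1.97×10⁻²⁰ A²
I_n = √(1.97×10⁻²⁰) = 1.40×10⁻¹⁰ A = 140 pA

140 pA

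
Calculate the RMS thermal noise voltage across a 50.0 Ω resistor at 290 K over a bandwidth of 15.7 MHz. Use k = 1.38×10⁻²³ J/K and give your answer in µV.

V_n = √(4kTRB)
4kTRB = 4 × 1.38×10⁻²³ × 290 × 5.00×10¹ × 1.57×10⁷ = 1.26×10⁻¹¹ V²
V_n = √(1.26×10⁻¹¹) = 3.54×10⁻⁶ V = 3.54 µV

3.54 µV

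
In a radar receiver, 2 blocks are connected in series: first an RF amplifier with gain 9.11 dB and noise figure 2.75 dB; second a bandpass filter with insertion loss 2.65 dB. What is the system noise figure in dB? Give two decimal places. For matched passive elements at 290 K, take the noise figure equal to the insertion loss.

Convert to linear (a loss of L dB is a gain of −L dB): F_i = 10^(NF_i/10), G_i = 10^(G_i,dB/10)
  Stage 1: F_1 = 10^(2.75/10) = 1.884, G_1 = 10^(9.11/10) = 8.147
  Stage 2: F_2 = 10^(2.65/10) = 1.841, G_2 = 10^(−2.65/10) = 0.5433
Friis cascade:
  F = 1.884 + (1.841 − 1)/8.147 = 1.987
NF = 10 log₁₀(1.987) = 2.98 dB

2.98 dB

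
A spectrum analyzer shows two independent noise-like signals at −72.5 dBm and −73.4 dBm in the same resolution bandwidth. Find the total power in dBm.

−69.9 dBm

Convert to linear, add, convert back:
P₁ = 5.62×10⁻¹¹ W, P₂ = 4.57×10⁻¹¹ W
P_tot = 1.02×10⁻¹⁰ W → 10 log₁₀(P_tot / 10⁻³) = −69.9 dBm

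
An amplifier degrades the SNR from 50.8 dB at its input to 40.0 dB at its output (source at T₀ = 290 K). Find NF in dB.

NF (dB) = SNR_in(dB) − SNR_out(dB) when the source is at T₀
NF = 50.8 − 40.0 = 10.8 dB

10.8 dB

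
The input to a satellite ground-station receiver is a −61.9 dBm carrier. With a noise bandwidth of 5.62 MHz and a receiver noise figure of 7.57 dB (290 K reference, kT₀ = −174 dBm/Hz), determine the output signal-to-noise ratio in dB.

37.0 dB

Noise floor: N = −174 + 10 log₁₀(B) + NF
10 log₁₀(5.62×10⁶) = 67.5 dB
N = −174 + 67.5 + 7.57 = −98.93 dBm
SNR = P_sig − N = −61.9 − (−98.93) = 37.03 dB → 37.0 dB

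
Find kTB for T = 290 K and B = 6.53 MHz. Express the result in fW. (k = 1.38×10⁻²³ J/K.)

P_n = kTB = 1.38×10⁻²³ × 290 × 6.53×10⁶ = 2.61×10⁻¹⁴ W = 26.1 fW

26.1 fW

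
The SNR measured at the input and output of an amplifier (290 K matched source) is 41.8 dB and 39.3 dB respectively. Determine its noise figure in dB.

2.5 dB

NF (dB) = SNR_in(dB) − SNR_out(dB) when the source is at T₀
NF = 41.8 − 39.3 = 2.5 dB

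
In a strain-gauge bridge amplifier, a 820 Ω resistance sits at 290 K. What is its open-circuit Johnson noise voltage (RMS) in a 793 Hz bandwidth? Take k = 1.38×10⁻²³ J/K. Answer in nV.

V_n = √(4kTRB)
4kTRB = 4 × 1.38×10⁻²³ × 290 × 8.20×10² × 7.93×10² = 1.04×10⁻¹⁴ V²
V_n = √(1.04×10⁻¹⁴) = 1.02×10⁻⁷ V = 102 nV

102 nV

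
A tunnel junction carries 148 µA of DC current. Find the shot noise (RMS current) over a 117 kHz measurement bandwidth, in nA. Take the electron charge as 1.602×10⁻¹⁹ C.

I_n = √(2qI·B)
2qI·B = 2 × 1.602×10⁻¹⁹ × 1.48×10⁻⁴ × 1.17×10⁵ = 5.55×10⁻¹⁸ A²
I_n = √(5.55×10⁻¹⁸) = 2.36×10⁻⁹ A = 2.36 nA

2.36 nA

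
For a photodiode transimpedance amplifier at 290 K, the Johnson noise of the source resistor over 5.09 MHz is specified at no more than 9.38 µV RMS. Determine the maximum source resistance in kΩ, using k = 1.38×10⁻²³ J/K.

1.08 kΩ

Johnson–Nyquist: V_n = √(4kTRB) ⇒ R = V_n² / (4kTB)
4kTB = 4 × 1.38×10⁻²³ × 290 × 5.09×10⁶ = 8.15×10⁻¹⁴
R = (9.38×10⁻⁶)² / 8.15×10⁻¹⁴ = 1.08×10³ Ω = 1.08 kΩ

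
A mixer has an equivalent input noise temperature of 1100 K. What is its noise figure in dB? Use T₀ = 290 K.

6.81 dB

F = 1 + T_e/T₀ = 1 + 1100/290 = 4.7931
NF = 10 log₁₀(4.7931) = 6.81 dB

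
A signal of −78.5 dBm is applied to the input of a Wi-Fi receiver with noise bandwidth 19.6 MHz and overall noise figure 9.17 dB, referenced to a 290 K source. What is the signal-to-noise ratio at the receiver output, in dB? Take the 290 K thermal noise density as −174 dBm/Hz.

Noise floor: N = −174 + 10 log₁₀(B) + NF
10 log₁₀(1.96×10⁷) = 72.92 dB
N = −174 + 72.92 + 9.17 = −91.91 dBm
SNR = P_sig − N = −78.5 − (−91.91) = 13.41 dB → 13.4 dB

13.4 dB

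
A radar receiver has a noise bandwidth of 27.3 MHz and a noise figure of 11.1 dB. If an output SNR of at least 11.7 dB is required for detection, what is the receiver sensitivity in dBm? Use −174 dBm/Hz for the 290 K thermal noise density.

−76.8 dBm

Sensitivity = −174 + 10 log₁₀(B) + NF + SNR_min
= −174 + 74.36 + 11.1 + 11.7
= −76.84 dBm → −76.8 dBm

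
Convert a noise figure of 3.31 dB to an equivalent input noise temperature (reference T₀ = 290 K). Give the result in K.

331 K

F = 10^(3.31/10) = 2.14289
T_e = (F − 1)·T₀ = (2.14289 − 1) × 290 = 331 K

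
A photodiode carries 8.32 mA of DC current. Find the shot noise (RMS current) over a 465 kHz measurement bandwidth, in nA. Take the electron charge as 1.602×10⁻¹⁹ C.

I_n = √(2qI·B)
2qI·B = 2 × 1.602×10⁻¹⁹ × 8.32×10⁻³ × 4.65×10⁵ = 1.24×10⁻¹⁵ A²
I_n = √(1.24×10⁻¹⁵) = 3.52×10⁻⁸ A = 35.2 nA

35.2 nA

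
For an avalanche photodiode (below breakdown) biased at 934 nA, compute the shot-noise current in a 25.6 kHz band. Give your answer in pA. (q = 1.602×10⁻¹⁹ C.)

87.5 pA

I_n = √(2qI·B)
2qI·B = 2 × 1.602×10⁻¹⁹ × 9.34×10⁻⁷ × 2.56×10⁴ = 7.66×10⁻²¹ A²
I_n = √(7.66×10⁻²¹) = 8.75×10⁻¹¹ A = 87.5 pA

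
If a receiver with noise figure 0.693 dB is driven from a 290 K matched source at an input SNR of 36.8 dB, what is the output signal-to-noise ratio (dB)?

By definition F = SNR_in/SNR_out, so in dB: SNR_out = SNR_in − NF
SNR_out = 36.8 − 0.693 = 36.107 dB

36.107 dB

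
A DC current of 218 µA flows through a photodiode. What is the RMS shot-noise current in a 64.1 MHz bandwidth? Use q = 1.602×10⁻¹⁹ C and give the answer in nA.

66.9 nA

I_n = √(2qI·B)
2qI·B = 2 × 1.602×10⁻¹⁹ × 2.18×10⁻⁴ × 6.41×10⁷ = 4.48×10⁻¹⁵ A²
I_n = √(4.48×10⁻¹⁵) = 6.69×10⁻⁸ A = 66.9 nA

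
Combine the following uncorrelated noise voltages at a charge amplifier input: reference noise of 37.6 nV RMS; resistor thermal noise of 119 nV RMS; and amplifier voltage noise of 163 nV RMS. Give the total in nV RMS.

Uncorrelated sources add in power (mean-square): V_tot = √(ΣV_i²)
V_tot = √[(3.76×10⁻⁸)² + (1.19×10⁻⁷)² + (1.63×10⁻⁷)²] = 2.05×10⁻⁷ V = 205 nV

205 nV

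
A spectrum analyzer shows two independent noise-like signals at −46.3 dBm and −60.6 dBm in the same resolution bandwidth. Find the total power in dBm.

Convert to linear, add, convert back:
P₁ = 2.34×10⁻⁸ W, P₂ = 8.71×10⁻¹⁰ W
P_tot = 2.43×10⁻⁸ W → 10 log₁₀(P_tot / 10⁻³) = −46.1 dBm

−46.1 dBm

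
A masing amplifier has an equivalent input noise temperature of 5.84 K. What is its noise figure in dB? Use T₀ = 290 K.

F = 1 + T_e/T₀ = 1 + 5.84/290 = 1.02014
NF = 10 log₁₀(1.02014) = 0.087 dB

0.087 dB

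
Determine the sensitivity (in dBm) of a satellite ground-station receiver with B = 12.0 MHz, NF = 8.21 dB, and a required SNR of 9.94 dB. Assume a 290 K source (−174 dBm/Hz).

−85.1 dBm

Sensitivity = −174 + 10 log₁₀(B) + NF + SNR_min
= −174 + 70.79 + 8.21 + 9.94
= −85.06 dBm → −85.1 dBm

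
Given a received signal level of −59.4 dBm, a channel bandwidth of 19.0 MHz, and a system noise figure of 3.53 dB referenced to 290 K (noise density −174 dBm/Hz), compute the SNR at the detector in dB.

38.3 dB

Noise floor: N = −174 + 10 log₁₀(B) + NF
10 log₁₀(1.90×10⁷) = 72.79 dB
N = −174 + 72.79 + 3.53 = −97.68 dBm
SNR = P_sig − N = −59.4 − (−97.68) = 38.28 dB → 38.3 dB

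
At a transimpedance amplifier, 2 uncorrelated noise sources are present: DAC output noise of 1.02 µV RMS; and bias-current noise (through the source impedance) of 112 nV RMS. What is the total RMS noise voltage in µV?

1.03 µV

Uncorrelated sources add in power (mean-square): V_tot = √(ΣV_i²)
V_tot = √[(1.02×10⁻⁶)² + (1.12×10⁻⁷)²] = 1.03×10⁻⁶ V = 1.03 µV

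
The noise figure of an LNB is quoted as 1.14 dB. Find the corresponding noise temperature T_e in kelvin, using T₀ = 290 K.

F = 10^(1.14/10) = 1.30017
T_e = (F − 1)·T₀ = (1.30017 − 1) × 290 = 87.0 K

87.0 K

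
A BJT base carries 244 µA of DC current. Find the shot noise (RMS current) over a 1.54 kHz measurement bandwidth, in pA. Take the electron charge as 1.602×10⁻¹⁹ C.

I_n = √(2qI·B)
2qI·B = 2 × 1.602×10⁻¹⁹ × 2.44×10⁻⁴ × 1.54×10³ = 1.20×10⁻¹⁹ A²
I_n = √(1.20×10⁻¹⁹) = 3.47×10⁻¹⁰ A = 347 pA

347 pA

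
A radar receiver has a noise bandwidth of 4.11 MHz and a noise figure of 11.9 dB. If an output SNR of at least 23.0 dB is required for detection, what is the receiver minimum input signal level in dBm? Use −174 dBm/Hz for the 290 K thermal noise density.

−73.0 dBm

Sensitivity = −174 + 10 log₁₀(B) + NF + SNR_min
= −174 + 66.14 + 11.9 + 23.0
= −72.96 dBm → −73.0 dBm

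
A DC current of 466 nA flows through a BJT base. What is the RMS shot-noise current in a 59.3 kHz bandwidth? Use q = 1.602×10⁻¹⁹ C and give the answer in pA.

94.1 pA

I_n = √(2qI·B)
2qI·B = 2 × 1.602×10⁻¹⁹ × 4.66×10⁻⁷ × 5.93×10⁴ = 8.85×10⁻²¹ A²
I_n = √(8.85×10⁻²¹) = 9.41×10⁻¹¹ A = 94.1 pA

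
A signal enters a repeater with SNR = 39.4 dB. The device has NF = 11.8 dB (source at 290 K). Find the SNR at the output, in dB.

27.6 dB

By definition F = SNR_in/SNR_out, so in dB: SNR_out = SNR_in − NF
SNR_out = 39.4 − 11.8 = 27.6 dB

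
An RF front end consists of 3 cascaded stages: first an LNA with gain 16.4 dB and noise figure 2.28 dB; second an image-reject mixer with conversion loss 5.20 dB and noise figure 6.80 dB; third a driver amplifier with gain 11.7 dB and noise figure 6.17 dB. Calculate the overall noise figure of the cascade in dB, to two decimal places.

Convert to linear (a loss of L dB is a gain of −L dB): F_i = 10^(NF_i/10), G_i = 10^(G_i,dB/10)
  Stage 1: F_1 = 10^(2.28/10) = 1.690, G_1 = 10^(16.4/10) = 43.65
  Stage 2: F_2 = 10^(6.80/10) = 4.786, G_2 = 10^(−5.20/10) = 0.3020
  Stage 3: F_3 = 10^(6.17/10) = 4.140, G_3 = 10^(11.7/10) = 14.79
Friis cascade:
  F = 1.690 + (4.786 − 1)/43.65 + (4.140 − 1)/13.18 = 2.015
NF = 10 log₁₀(2.015) = 3.04 dB

3.04 dB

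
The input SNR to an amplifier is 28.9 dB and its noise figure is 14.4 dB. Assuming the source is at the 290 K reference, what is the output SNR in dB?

By definition F = SNR_in/SNR_out, so in dB: SNR_out = SNR_in − NF
SNR_out = 28.9 − 14.4 = 14.5 dB

14.5 dB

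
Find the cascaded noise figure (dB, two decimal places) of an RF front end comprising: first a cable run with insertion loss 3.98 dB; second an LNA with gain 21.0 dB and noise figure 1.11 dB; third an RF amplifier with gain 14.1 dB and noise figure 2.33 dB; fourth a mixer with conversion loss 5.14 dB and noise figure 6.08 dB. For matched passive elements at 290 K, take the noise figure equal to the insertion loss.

5.11 dB

Convert to linear (a loss of L dB is a gain of −L dB): F_i = 10^(NF_i/10), G_i = 10^(G_i,dB/10)
  Stage 1: F_1 = 10^(3.98/10) = 2.500, G_1 = 10^(−3.98/10) = 0.3999
  Stage 2: F_2 = 10^(1.11/10) = 1.291, G_2 = 10^(21.0/10) = 125.9
  Stage 3: F_3 = 10^(2.33/10) = 1.710, G_3 = 10^(14.1/10) = 25.70
  Stage 4: F_4 = 10^(6.08/10) = 4.055, G_4 = 10^(−5.14/10) = 0.3062
Friis cascade:
  F = 2.500 + (1.291 − 1)/0.3999 + (1.710 − 1)/50.35 + (4.055 − 1)/1294 = 3.245
NF = 10 log₁₀(3.245) = 5.11 dB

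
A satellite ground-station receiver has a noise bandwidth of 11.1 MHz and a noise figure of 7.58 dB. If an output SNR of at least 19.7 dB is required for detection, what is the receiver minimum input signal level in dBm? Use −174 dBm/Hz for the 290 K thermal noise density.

−76.3 dBm

Sensitivity = −174 + 10 log₁₀(B) + NF + SNR_min
= −174 + 70.45 + 7.58 + 19.7
= −76.27 dBm → −76.3 dBm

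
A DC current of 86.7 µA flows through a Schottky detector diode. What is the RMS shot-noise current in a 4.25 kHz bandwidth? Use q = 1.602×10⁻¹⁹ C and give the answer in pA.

I_n = √(2qI·B)
2qI·B = 2 × 1.602×10⁻¹⁹ × 8.67×10⁻⁵ × 4.25×10³ = 1.18×10⁻¹⁹ A²
I_n = √(1.18×10⁻¹⁹) = 3.44×10⁻¹⁰ A = 344 pA

344 pA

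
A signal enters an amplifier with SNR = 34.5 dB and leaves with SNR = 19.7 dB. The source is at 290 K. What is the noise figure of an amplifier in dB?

14.8 dB

NF (dB) = SNR_in(dB) − SNR_out(dB) when the source is at T₀
NF = 34.5 − 19.7 = 14.8 dB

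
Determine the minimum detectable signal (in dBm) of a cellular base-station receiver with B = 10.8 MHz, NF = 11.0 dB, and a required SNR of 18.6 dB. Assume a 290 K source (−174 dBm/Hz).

Sensitivity = −174 + 10 log₁₀(B) + NF + SNR_min
= −174 + 70.33 + 11.0 + 18.6
= −74.07 dBm → −74.1 dBm

−74.1 dBm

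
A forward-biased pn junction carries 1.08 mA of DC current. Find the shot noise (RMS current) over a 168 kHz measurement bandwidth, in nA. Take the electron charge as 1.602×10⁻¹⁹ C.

7.62 nA

I_n = √(2qI·B)
2qI·B = 2 × 1.602×10⁻¹⁹ × 1.08×10⁻³ × 1.68×10⁵ = 5.81×10⁻¹⁷ A²
I_n = √(5.81×10⁻¹⁷) = 7.62×10⁻⁹ A = 7.62 nA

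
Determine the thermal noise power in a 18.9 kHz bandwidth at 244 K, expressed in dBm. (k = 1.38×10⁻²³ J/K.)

−132.0 dBm

P_n = kTB = 1.38×10⁻²³ × 244 × 1.89×10⁴ = 6.36×10⁻¹⁷ W
In dBm: 10 log₁₀(6.36×10⁻¹⁷ / 10⁻³) = −132.0 dBm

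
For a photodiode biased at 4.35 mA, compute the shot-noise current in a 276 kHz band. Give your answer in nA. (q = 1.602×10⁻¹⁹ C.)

I_n = √(2qI·B)
2qI·B = 2 × 1.602×10⁻¹⁹ × 4.35×10⁻³ × 2.76×10⁵ = 3.85×10⁻¹⁶ A²
I_n = √(3.85×10⁻¹⁶) = 1.96×10⁻⁸ A = 19.6 nA

19.6 nA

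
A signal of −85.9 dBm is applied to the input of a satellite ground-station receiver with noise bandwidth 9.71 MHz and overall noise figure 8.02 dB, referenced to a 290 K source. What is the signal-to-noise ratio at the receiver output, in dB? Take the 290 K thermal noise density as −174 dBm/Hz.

10.2 dB

Noise floor: N = −174 + 10 log₁₀(B) + NF
10 log₁₀(9.71×10⁶) = 69.87 dB
N = −174 + 69.87 + 8.02 = −96.11 dBm
SNR = P_sig − N = −85.9 − (−96.11) = 10.21 dB → 10.2 dB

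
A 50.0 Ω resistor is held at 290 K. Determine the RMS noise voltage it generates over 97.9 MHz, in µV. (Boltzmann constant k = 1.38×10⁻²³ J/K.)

8.85 µV

V_n = √(4kTRB)
4kTRB = 4 × 1.38×10⁻²³ × 290 × 5.00×10¹ × 9.79×10⁷ = 7.84×10⁻¹¹ V²
V_n = √(7.84×10⁻¹¹) = 8.85×10⁻⁶ V = 8.85 µV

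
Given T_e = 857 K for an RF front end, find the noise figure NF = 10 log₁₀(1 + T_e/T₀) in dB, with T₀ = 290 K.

5.97 dB

F = 1 + T_e/T₀ = 1 + 857/290 = 3.95517
NF = 10 log₁₀(3.95517) = 5.97 dB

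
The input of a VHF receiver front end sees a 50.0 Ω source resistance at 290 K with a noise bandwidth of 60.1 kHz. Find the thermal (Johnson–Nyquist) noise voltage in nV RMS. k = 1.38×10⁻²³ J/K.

V_n = √(4kTRB)
4kTRB = 4 × 1.38×10⁻²³ × 290 × 5.00×10¹ × 6.01×10⁴ = 4.81×10⁻¹⁴ V²
V_n = √(4.81×10⁻¹⁴) = 2.19×10⁻⁷ V = 219 nV

219 nV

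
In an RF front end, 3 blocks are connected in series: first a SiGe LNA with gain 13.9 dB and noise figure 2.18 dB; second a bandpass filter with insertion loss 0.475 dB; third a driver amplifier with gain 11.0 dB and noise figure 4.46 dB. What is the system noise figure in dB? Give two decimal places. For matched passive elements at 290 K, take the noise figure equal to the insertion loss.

Convert to linear (a loss of L dB is a gain of −L dB): F_i = 10^(NF_i/10), G_i = 10^(G_i,dB/10)
  Stage 1: F_1 = 10^(2.18/10) = 1.652, G_1 = 10^(13.9/10) = 24.55
  Stage 2: F_2 = 10^(0.475/10) = 1.116, G_2 = 10^(−0.475/10) = 0.8964
  Stage 3: F_3 = 10^(4.46/10) = 2.793, G_3 = 10^(11.0/10) = 12.59
Friis cascade:
  F = 1.652 + (1.116 − 1)/24.55 + (2.793 − 1)/22.00 = 1.738
NF = 10 log₁₀(1.738) = 2.40 dB

2.40 dB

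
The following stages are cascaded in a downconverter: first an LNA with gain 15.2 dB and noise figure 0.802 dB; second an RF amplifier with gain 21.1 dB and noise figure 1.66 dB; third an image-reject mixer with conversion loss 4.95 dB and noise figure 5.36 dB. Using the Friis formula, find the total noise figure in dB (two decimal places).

0.85 dB

Convert to linear (a loss of L dB is a gain of −L dB): F_i = 10^(NF_i/10), G_i = 10^(G_i,dB/10)
  Stage 1: F_1 = 10^(0.802/10) = 1.203, G_1 = 10^(15.2/10) = 33.11
  Stage 2: F_2 = 10^(1.66/10) = 1.466, G_2 = 10^(21.1/10) = 128.8
  Stage 3: F_3 = 10^(5.36/10) = 3.436, G_3 = 10^(−4.95/10) = 0.3199
Friis cascade:
  F = 1.203 + (1.466 − 1)/33.11 + (3.436 − 1)/4266 = 1.217
NF = 10 log₁₀(1.217) = 0.85 dB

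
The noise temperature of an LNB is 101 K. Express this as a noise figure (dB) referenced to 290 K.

1.30 dB

F = 1 + T_e/T₀ = 1 + 101/290 = 1.34828
NF = 10 log₁₀(1.34828) = 1.30 dB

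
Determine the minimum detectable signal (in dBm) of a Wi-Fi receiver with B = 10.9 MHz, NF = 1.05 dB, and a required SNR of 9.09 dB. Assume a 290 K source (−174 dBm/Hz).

Sensitivity = −174 + 10 log₁₀(B) + NF + SNR_min
= −174 + 70.37 + 1.05 + 9.09
= −93.49 dBm → −93.5 dBm

−93.5 dBm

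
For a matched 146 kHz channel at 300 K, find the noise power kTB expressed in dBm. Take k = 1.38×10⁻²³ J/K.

−122.2 dBm

P_n = kTB = 1.38×10⁻²³ × 300 × 1.46×10⁵ = 6.04×10⁻¹⁶ W
In dBm: 10 log₁₀(6.04×10⁻¹⁶ / 10⁻³) = −122.2 dBm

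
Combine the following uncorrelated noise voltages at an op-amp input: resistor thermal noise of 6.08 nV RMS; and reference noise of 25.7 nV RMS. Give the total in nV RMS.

26.4 nV

Uncorrelated sources add in power (mean-square): V_tot = √(ΣV_i²)
V_tot = √[(6.08×10⁻⁹)² + (2.57×10⁻⁸)²] = 2.64×10⁻⁸ V = 26.4 nV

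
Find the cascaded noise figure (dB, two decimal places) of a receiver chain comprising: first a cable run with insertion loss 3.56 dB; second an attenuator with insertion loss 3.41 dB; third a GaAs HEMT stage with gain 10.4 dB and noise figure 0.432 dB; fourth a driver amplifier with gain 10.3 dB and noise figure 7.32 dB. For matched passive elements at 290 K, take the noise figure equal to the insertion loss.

Convert to linear (a loss of L dB is a gain of −L dB): F_i = 10^(NF_i/10), G_i = 10^(G_i,dB/10)
  Stage 1: F_1 = 10^(3.56/10) = 2.270, G_1 = 10^(−3.56/10) = 0.4406
  Stage 2: F_2 = 10^(3.41/10) = 2.193, G_2 = 10^(−3.41/10) = 0.4560
  Stage 3: F_3 = 10^(0.432/10) = 1.105, G_3 = 10^(10.4/10) = 10.96
  Stage 4: F_4 = 10^(7.32/10) = 5.395, G_4 = 10^(10.3/10) = 10.72
Friis cascade:
  F = 2.270 + (2.193 − 1)/0.4406 + (1.105 − 1)/0.2009 + (5.395 − 1)/2.203 = 7.493
NF = 10 log₁₀(7.493) = 8.75 dB

8.75 dB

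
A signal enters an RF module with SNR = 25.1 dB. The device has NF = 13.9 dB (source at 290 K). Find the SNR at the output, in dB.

By definition F = SNR_in/SNR_out, so in dB: SNR_out = SNR_in − NF
SNR_out = 25.1 − 13.9 = 11.2 dB

11.2 dB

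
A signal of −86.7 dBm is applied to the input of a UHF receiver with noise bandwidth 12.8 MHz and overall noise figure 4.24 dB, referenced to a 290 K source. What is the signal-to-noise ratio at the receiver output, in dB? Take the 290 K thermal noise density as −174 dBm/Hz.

Noise floor: N = −174 + 10 log₁₀(B) + NF
10 log₁₀(1.28×10⁷) = 71.07 dB
N = −174 + 71.07 + 4.24 = −98.69 dBm
SNR = P_sig − N = −86.7 − (−98.69) = 11.99 dB → 12.0 dB

12.0 dB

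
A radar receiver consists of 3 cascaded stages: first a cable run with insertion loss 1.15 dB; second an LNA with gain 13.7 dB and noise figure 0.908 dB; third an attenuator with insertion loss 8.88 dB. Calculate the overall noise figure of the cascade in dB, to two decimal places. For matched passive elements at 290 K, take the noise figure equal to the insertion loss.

2.97 dB

Convert to linear (a loss of L dB is a gain of −L dB): F_i = 10^(NF_i/10), G_i = 10^(G_i,dB/10)
  Stage 1: F_1 = 10^(1.15/10) = 1.303, G_1 = 10^(−1.15/10) = 0.7674
  Stage 2: F_2 = 10^(0.908/10) = 1.233, G_2 = 10^(13.7/10) = 23.44
  Stage 3: F_3 = 10^(8.88/10) = 7.727, G_3 = 10^(−8.88/10) = 0.1294
Friis cascade:
  F = 1.303 + (1.233 − 1)/0.7674 + (7.727 − 1)/17.99 = 1.980
NF = 10 log₁₀(1.980) = 2.97 dB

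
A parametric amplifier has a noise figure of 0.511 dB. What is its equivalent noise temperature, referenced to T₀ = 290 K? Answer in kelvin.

36.2 K

F = 10^(0.511/10) = 1.12486
T_e = (F − 1)·T₀ = (1.12486 − 1) × 290 = 36.2 K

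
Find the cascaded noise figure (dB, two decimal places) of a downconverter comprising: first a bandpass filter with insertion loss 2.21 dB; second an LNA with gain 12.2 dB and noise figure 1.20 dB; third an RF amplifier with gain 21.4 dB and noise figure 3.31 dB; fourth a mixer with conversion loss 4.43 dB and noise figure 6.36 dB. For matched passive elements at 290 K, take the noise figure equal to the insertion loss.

3.64 dB

Convert to linear (a loss of L dB is a gain of −L dB): F_i = 10^(NF_i/10), G_i = 10^(G_i,dB/10)
  Stage 1: F_1 = 10^(2.21/10) = 1.663, G_1 = 10^(−2.21/10) = 0.6012
  Stage 2: F_2 = 10^(1.20/10) = 1.318, G_2 = 10^(12.2/10) = 16.60
  Stage 3: F_3 = 10^(3.31/10) = 2.143, G_3 = 10^(21.4/10) = 138.0
  Stage 4: F_4 = 10^(6.36/10) = 4.325, G_4 = 10^(−4.43/10) = 0.3606
Friis cascade:
  F = 1.663 + (1.318 − 1)/0.6012 + (2.143 − 1)/9.977 + (4.325 − 1)/1377 = 2.310
NF = 10 log₁₀(2.310) = 3.64 dB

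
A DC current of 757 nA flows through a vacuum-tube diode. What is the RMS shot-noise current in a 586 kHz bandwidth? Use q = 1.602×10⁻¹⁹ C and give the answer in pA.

I_n = √(2qI·B)
2qI·B = 2 × 1.602×10⁻¹⁹ × 7.57×10⁻⁷ × 5.86×10⁵ = 1.42×10⁻¹⁹ A²
I_n = √(1.42×10⁻¹⁹) = 3.77×10⁻¹⁰ A = 377 pA

377 pA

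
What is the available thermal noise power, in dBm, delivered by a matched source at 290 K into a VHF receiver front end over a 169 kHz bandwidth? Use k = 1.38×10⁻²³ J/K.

−121.7 dBm

P_n = kTB = 1.38×10⁻²³ × 290 × 1.69×10⁵ = 6.76×10⁻¹⁶ W
In dBm: 10 log₁₀(6.76×10⁻¹⁶ / 10⁻³) = −121.7 dBm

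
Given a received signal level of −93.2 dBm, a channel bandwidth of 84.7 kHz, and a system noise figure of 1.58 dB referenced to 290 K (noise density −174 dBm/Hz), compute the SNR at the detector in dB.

29.9 dB

Noise floor: N = −174 + 10 log₁₀(B) + NF
10 log₁₀(8.47×10⁴) = 49.28 dB
N = −174 + 49.28 + 1.58 = −123.14 dBm
SNR = P_sig − N = −93.2 − (−123.14) = 29.94 dB → 29.9 dB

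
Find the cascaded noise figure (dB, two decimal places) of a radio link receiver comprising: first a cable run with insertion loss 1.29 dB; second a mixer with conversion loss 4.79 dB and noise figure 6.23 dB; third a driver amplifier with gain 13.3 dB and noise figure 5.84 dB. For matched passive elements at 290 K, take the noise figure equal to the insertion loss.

12.34 dB

Convert to linear (a loss of L dB is a gain of −L dB): F_i = 10^(NF_i/10), G_i = 10^(G_i,dB/10)
  Stage 1: F_1 = 10^(1.29/10) = 1.346, G_1 = 10^(−1.29/10) = 0.7430
  Stage 2: F_2 = 10^(6.23/10) = 4.198, G_2 = 10^(−4.79/10) = 0.3319
  Stage 3: F_3 = 10^(5.84/10) = 3.837, G_3 = 10^(13.3/10) = 21.38
Friis cascade:
  F = 1.346 + (4.198 − 1)/0.7430 + (3.837 − 1)/0.2466 = 17.15
NF = 10 log₁₀(17.15) = 12.34 dB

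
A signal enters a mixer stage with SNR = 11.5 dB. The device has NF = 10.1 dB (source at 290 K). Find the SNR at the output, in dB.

By definition F = SNR_in/SNR_out, so in dB: SNR_out = SNR_in − NF
SNR_out = 11.5 − 10.1 = 1.4 dB

1.4 dB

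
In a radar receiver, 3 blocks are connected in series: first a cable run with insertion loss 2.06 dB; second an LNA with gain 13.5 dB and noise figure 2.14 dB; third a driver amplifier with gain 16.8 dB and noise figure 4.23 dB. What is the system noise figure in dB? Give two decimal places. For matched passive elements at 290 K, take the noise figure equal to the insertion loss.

4.39 dB

Convert to linear (a loss of L dB is a gain of −L dB): F_i = 10^(NF_i/10), G_i = 10^(G_i,dB/10)
  Stage 1: F_1 = 10^(2.06/10) = 1.607, G_1 = 10^(−2.06/10) = 0.6223
  Stage 2: F_2 = 10^(2.14/10) = 1.637, G_2 = 10^(13.5/10) = 22.39
  Stage 3: F_3 = 10^(4.23/10) = 2.649, G_3 = 10^(16.8/10) = 47.86
Friis cascade:
  F = 1.607 + (1.637 − 1)/0.6223 + (2.649 − 1)/13.93 = 2.749
NF = 10 log₁₀(2.749) = 4.39 dB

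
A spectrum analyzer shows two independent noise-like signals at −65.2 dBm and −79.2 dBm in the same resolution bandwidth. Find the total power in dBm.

Convert to linear, add, convert back:
P₁ = 3.02×10⁻¹⁰ W, P₂ = 1.20×10⁻¹¹ W
P_tot = 3.14×10⁻¹⁰ W → 10 log₁₀(P_tot / 10⁻³) = −65.0 dBm

−65.0 dBm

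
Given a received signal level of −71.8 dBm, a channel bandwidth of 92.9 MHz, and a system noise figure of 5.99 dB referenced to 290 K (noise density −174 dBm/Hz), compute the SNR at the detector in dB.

16.5 dB

Noise floor: N = −174 + 10 log₁₀(B) + NF
10 log₁₀(9.29×10⁷) = 79.68 dB
N = −174 + 79.68 + 5.99 = −88.33 dBm
SNR = P_sig − N = −71.8 − (−88.33) = 16.53 dB → 16.5 dB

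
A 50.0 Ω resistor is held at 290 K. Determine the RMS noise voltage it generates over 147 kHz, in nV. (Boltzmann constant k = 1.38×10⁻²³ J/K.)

V_n = √(4kTRB)
4kTRB = 4 × 1.38×10⁻²³ × 290 × 5.00×10¹ × 1.47×10⁵ = 1.18×10⁻¹³ V²
V_n = √(1.18×10⁻¹³) = 3.43×10⁻⁷ V = 343 nV

343 nV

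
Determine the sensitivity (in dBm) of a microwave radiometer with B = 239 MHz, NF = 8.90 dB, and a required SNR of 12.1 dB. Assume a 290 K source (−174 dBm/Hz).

Sensitivity = −174 + 10 log₁₀(B) + NF + SNR_min
= −174 + 83.78 + 8.90 + 12.1
= −69.22 dBm → −69.2 dBm

−69.2 dBm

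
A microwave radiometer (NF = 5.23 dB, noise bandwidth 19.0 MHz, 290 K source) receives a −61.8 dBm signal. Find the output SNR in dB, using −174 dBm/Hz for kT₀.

34.2 dB

Noise floor: N = −174 + 10 log₁₀(B) + NF
10 log₁₀(1.90×10⁷) = 72.79 dB
N = −174 + 72.79 + 5.23 = −95.98 dBm
SNR = P_sig − N = −61.8 − (−95.98) = 34.18 dB → 34.2 dB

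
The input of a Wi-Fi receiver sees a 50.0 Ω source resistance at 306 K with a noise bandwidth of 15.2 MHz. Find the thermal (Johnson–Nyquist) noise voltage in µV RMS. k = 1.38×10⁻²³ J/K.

V_n = √(4kTRB)
4kTRB = 4 × 1.38×10⁻²³ × 306 × 5.00×10¹ × 1.52×10⁷ = 1.28×10⁻¹¹ V²
V_n = √(1.28×10⁻¹¹) = 3.58×10⁻⁶ V = 3.58 µV

3.58 µV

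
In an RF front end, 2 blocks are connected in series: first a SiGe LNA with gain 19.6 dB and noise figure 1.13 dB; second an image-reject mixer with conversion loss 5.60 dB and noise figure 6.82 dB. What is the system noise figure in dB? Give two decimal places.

1.27 dB

Convert to linear (a loss of L dB is a gain of −L dB): F_i = 10^(NF_i/10), G_i = 10^(G_i,dB/10)
  Stage 1: F_1 = 10^(1.13/10) = 1.297, G_1 = 10^(19.6/10) = 91.20
  Stage 2: F_2 = 10^(6.82/10) = 4.808, G_2 = 10^(−5.60/10) = 0.2754
Friis cascade:
  F = 1.297 + (4.808 − 1)/91.20 = 1.339
NF = 10 log₁₀(1.339) = 1.27 dB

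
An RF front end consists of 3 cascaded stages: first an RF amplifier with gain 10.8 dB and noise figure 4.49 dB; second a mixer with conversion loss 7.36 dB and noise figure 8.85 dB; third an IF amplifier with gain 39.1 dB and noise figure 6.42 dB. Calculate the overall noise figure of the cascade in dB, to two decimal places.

Convert to linear (a loss of L dB is a gain of −L dB): F_i = 10^(NF_i/10), G_i = 10^(G_i,dB/10)
  Stage 1: F_1 = 10^(4.49/10) = 2.812, G_1 = 10^(10.8/10) = 12.02
  Stage 2: F_2 = 10^(8.85/10) = 7.674, G_2 = 10^(−7.36/10) = 0.1837
  Stage 3: F_3 = 10^(6.42/10) = 4.385, G_3 = 10^(39.1/10) = 8128
Friis cascade:
  F = 2.812 + (7.674 − 1)/12.02 + (4.385 − 1)/2.208 = 4.900
NF = 10 log₁₀(4.900) = 6.90 dB

6.90 dB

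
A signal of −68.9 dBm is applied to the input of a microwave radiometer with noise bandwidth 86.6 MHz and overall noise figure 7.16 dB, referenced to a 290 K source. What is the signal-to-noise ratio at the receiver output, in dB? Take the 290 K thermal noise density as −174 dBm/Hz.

Noise floor: N = −174 + 10 log₁₀(B) + NF
10 log₁₀(8.66×10⁷) = 79.38 dB
N = −174 + 79.38 + 7.16 = −87.46 dBm
SNR = P_sig − N = −68.9 − (−87.46) = 18.56 dB → 18.6 dB

18.6 dB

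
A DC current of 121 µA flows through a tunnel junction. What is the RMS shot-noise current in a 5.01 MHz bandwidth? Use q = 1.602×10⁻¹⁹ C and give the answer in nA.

I_n = √(2qI·B)
2qI·B = 2 × 1.602×10⁻¹⁹ × 1.21×10⁻⁴ × 5.01×10⁶ = 1.94×10⁻¹⁶ A²
I_n = √(1.94×10⁻¹⁶) = 1.39×10⁻⁸ A = 13.9 nA

13.9 nA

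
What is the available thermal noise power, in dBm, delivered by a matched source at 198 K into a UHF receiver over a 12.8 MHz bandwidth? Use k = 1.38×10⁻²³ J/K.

P_n = kTB = 1.38×10⁻²³ × 198 × 1.28×10⁷ = 3.50×10⁻¹⁴ W
In dBm: 10 log₁₀(3.50×10⁻¹⁴ / 10⁻³) = −104.6 dBm

−104.6 dBm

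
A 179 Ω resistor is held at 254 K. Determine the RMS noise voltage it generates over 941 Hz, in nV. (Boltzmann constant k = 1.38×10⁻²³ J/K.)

48.6 nV

V_n = √(4kTRB)
4kTRB = 4 × 1.38×10⁻²³ × 254 × 1.79×10² × 9.41×10² = 2.36×10⁻¹⁵ V²
V_n = √(2.36×10⁻¹⁵) = 4.86×10⁻⁸ V = 48.6 nV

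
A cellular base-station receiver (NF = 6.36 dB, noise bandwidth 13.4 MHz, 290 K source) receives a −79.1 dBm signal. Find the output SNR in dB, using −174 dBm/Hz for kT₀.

Noise floor: N = −174 + 10 log₁₀(B) + NF
10 log₁₀(1.34×10⁷) = 71.27 dB
N = −174 + 71.27 + 6.36 = −96.37 dBm
SNR = P_sig − N = −79.1 − (−96.37) = 17.27 dB → 17.3 dB

17.3 dB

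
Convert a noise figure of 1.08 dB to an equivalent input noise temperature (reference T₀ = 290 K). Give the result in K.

81.9 K

F = 10^(1.08/10) = 1.28233
T_e = (F − 1)·T₀ = (1.28233 − 1) × 290 = 81.9 K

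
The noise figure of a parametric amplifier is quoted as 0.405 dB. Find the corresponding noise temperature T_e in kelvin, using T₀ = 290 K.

F = 10^(0.405/10) = 1.09774
T_e = (F − 1)·T₀ = (1.09774 − 1) × 290 = 28.3 K

28.3 K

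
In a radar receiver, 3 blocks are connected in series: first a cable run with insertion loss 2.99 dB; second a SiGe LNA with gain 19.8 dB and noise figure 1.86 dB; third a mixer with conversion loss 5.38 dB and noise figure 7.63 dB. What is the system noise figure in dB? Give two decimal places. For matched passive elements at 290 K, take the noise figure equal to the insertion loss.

Convert to linear (a loss of L dB is a gain of −L dB): F_i = 10^(NF_i/10), G_i = 10^(G_i,dB/10)
  Stage 1: F_1 = 10^(2.99/10) = 1.991, G_1 = 10^(−2.99/10) = 0.5023
  Stage 2: F_2 = 10^(1.86/10) = 1.535, G_2 = 10^(19.8/10) = 95.50
  Stage 3: F_3 = 10^(7.63/10) = 5.794, G_3 = 10^(−5.38/10) = 0.2897
Friis cascade:
  F = 1.991 + (1.535 − 1)/0.5023 + (5.794 − 1)/47.97 = 3.155
NF = 10 log₁₀(3.155) = 4.99 dB

4.99 dB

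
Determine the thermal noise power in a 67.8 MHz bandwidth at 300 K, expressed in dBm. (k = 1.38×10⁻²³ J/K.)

−95.5 dBm

P_n = kTB = 1.38×10⁻²³ × 300 × 6.78×10⁷ = 2.81×10⁻¹³ W
In dBm: 10 log₁₀(2.81×10⁻¹³ / 10⁻³) = −95.5 dBm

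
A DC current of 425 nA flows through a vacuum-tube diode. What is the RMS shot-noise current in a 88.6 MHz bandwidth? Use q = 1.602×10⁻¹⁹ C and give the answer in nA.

3.47 nA

I_n = √(2qI·B)
2qI·B = 2 × 1.602×10⁻¹⁹ × 4.25×10⁻⁷ × 8.86×10⁷ = 1.21×10⁻¹⁷ A²
I_n = √(1.21×10⁻¹⁷) = 3.47×10⁻⁹ A = 3.47 nA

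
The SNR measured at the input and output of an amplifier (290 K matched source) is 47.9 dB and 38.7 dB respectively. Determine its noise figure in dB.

9.2 dB

NF (dB) = SNR_in(dB) − SNR_out(dB) when the source is at T₀
NF = 47.9 − 38.7 = 9.2 dB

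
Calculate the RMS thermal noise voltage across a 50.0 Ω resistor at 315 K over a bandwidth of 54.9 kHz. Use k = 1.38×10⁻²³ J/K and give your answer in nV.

V_n = √(4kTRB)
4kTRB = 4 × 1.38×10⁻²³ × 315 × 5.00×10¹ × 5.49×10⁴ = 4.77×10⁻¹⁴ V²
V_n = √(4.77×10⁻¹⁴) = 2.18×10⁻⁷ V = 218 nV

218 nV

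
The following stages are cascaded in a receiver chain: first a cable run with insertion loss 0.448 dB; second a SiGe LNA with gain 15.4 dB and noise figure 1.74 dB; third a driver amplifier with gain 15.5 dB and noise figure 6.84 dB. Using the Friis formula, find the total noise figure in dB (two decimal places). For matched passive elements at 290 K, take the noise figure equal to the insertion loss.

2.50 dB

Convert to linear (a loss of L dB is a gain of −L dB): F_i = 10^(NF_i/10), G_i = 10^(G_i,dB/10)
  Stage 1: F_1 = 10^(0.448/10) = 1.109, G_1 = 10^(−0.448/10) = 0.9020
  Stage 2: F_2 = 10^(1.74/10) = 1.493, G_2 = 10^(15.4/10) = 34.67
  Stage 3: F_3 = 10^(6.84/10) = 4.831, G_3 = 10^(15.5/10) = 35.48
Friis cascade:
  F = 1.109 + (1.493 − 1)/0.9020 + (4.831 − 1)/31.28 = 1.777
NF = 10 log₁₀(1.777) = 2.50 dB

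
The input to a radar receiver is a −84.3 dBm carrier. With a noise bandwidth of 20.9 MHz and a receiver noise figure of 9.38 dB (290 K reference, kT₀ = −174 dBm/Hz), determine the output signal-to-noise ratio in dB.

Noise floor: N = −174 + 10 log₁₀(B) + NF
10 log₁₀(2.09×10⁷) = 73.2 dB
N = −174 + 73.2 + 9.38 = −91.42 dBm
SNR = P_sig − N = −84.3 − (−91.42) = 7.12 dB → 7.1 dB

7.1 dB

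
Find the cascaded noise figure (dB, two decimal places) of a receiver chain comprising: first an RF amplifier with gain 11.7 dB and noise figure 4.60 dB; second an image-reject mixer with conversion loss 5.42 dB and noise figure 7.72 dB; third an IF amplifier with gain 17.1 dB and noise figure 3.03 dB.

Convert to linear (a loss of L dB is a gain of −L dB): F_i = 10^(NF_i/10), G_i = 10^(G_i,dB/10)
  Stage 1: F_1 = 10^(4.60/10) = 2.884, G_1 = 10^(11.7/10) = 14.79
  Stage 2: F_2 = 10^(7.72/10) = 5.916, G_2 = 10^(−5.42/10) = 0.2871
  Stage 3: F_3 = 10^(3.03/10) = 2.009, G_3 = 10^(17.1/10) = 51.29
Friis cascade:
  F = 2.884 + (5.916 − 1)/14.79 + (2.009 − 1)/4.246 = 3.454
NF = 10 log₁₀(3.454) = 5.38 dB

5.38 dB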